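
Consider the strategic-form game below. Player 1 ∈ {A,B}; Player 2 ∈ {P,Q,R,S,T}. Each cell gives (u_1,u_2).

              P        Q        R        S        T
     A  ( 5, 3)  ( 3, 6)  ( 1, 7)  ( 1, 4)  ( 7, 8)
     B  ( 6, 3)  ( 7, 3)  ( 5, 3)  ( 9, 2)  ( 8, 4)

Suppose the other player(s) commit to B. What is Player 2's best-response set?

P2 best: {T}

u_2(P vs B) = 3
u_2(Q vs B) = 3
u_2(R vs B) = 3
u_2(S vs B) = 2
u_2(T vs B) = 4
max payoff 4 at {T}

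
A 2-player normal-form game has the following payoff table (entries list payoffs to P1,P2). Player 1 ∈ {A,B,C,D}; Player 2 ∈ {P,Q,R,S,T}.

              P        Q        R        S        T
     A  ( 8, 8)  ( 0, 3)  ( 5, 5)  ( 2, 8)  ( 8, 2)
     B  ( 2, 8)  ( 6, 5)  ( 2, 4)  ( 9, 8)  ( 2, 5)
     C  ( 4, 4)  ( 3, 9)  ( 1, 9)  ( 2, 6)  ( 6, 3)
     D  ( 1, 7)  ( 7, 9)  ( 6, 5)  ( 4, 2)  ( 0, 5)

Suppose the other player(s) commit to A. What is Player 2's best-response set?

P2 best: {P,S}

u_2(P vs A) = 8
u_2(Q vs A) = 3
u_2(R vs A) = 5
u_2(S vs A) = 8
u_2(T vs A) = 2
max payoff 8 at {P,S}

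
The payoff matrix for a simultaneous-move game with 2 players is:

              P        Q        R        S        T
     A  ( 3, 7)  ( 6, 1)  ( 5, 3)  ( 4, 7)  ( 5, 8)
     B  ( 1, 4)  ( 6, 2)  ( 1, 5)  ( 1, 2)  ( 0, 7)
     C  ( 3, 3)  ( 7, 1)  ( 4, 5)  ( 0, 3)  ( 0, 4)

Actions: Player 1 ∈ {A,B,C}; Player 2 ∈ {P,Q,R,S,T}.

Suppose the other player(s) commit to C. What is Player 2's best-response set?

argmax u_2 = {R}

u_2(P vs C) = 3
u_2(Q vs C) = 1
u_2(R vs C) = 5
u_2(S vs C) = 3
u_2(T vs C) = 4
max payoff 5 at {R}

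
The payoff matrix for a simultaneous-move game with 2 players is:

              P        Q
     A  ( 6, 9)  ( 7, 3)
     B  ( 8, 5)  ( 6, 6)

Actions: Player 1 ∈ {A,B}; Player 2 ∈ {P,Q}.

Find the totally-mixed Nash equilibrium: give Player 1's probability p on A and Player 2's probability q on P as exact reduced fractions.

P1 indiff ⇒ q·6+(1-q)·7 = q·8+(1-q)·6 ⇒ q(-2) = (1-q)(-1) ⇒ q = 1/3
P2 indiff ⇒ p·9+(1-p)·5 = p·3+(1-p)·6 ⇒ p(6) = (1-p)(1) ⇒ p = 1/7

(p,q) = (1/7, 1/3)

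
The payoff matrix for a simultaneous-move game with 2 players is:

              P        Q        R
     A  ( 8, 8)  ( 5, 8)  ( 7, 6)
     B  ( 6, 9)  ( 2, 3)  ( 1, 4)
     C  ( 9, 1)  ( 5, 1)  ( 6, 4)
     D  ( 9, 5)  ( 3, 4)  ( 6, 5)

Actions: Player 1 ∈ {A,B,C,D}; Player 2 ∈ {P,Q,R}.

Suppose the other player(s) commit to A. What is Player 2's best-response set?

u_2(P vs A) = 8
u_2(Q vs A) = 8
u_2(R vs A) = 6
max payoff 8 at {P,Q}

P2 best: {P,Q}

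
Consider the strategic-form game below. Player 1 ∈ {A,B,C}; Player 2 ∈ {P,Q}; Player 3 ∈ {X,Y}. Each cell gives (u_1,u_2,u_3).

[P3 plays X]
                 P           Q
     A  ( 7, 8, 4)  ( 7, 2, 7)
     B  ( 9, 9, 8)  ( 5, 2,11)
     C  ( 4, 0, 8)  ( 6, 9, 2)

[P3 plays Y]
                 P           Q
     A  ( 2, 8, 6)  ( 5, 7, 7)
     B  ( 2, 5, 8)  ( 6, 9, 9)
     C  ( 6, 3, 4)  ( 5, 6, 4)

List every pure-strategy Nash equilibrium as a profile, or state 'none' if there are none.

PSNE = {(B,P,X)}

(A,P,X): not NE [P1→B gives 9>7; P3→Y gives 6>4]
(A,P,Y): not NE [P1→C gives 6>2]
(A,Q,X): not NE [P2→P gives 8>2]
(A,Q,Y): not NE [P1→B gives 6>5; P2→P gives 8>7]
(B,P,X): NE
(B,P,Y): not NE [P1→C gives 6>2; P2→Q gives 9>5]
(B,Q,X): not NE [P1→A gives 7>5; P2→P gives 9>2]
(B,Q,Y): not NE [P3→X gives 11>9]
(C,P,X): not NE [P1→B gives 9>4; P2→Q gives 9>0]
(C,P,Y): not NE [P2→Q gives 6>3; P3→X gives 8>4]
(C,Q,X): not NE [P1→A gives 7>6; P3→Y gives 4>2]
(C,Q,Y): not NE [P1→B gives 6>5]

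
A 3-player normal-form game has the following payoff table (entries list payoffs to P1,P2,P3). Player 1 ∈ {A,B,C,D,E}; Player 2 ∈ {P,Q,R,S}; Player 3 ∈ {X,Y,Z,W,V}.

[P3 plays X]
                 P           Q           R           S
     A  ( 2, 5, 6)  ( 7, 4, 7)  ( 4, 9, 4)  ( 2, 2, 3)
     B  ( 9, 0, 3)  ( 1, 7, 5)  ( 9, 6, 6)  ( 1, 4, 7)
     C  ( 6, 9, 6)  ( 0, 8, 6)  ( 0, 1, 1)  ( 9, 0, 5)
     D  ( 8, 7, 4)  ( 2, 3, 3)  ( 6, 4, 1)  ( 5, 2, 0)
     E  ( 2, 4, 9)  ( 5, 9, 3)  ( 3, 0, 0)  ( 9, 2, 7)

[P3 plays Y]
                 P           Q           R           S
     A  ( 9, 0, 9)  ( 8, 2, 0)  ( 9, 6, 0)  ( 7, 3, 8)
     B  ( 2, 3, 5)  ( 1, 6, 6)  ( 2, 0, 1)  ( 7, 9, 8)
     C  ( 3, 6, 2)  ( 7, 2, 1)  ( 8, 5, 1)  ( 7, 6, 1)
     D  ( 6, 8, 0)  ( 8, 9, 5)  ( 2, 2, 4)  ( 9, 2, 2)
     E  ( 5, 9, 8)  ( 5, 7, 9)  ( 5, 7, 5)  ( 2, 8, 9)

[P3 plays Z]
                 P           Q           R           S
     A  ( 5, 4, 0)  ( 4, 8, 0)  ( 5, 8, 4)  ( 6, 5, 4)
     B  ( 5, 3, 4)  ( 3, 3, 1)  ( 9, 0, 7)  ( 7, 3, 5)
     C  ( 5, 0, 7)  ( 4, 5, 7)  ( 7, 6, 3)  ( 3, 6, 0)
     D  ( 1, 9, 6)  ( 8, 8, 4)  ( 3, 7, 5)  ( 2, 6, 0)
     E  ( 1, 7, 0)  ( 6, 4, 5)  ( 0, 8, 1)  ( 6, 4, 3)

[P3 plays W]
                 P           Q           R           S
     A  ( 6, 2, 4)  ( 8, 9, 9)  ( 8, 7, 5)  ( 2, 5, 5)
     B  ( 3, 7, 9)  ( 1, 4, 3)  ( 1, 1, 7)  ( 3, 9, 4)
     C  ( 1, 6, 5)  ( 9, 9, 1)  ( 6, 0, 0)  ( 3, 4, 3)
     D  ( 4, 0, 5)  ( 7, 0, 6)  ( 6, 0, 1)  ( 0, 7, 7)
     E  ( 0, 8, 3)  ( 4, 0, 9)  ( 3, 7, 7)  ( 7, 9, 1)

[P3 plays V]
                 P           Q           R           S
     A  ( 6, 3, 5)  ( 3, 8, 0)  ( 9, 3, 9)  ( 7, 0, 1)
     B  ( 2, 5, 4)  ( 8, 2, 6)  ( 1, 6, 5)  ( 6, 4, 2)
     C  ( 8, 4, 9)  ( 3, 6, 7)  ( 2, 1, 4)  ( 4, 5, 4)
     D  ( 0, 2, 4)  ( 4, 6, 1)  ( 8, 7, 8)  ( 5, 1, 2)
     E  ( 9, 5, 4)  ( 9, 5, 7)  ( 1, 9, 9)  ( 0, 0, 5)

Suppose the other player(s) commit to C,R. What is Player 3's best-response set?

u_3(X vs C,R) = 1
u_3(Y vs C,R) = 1
u_3(Z vs C,R) = 3
u_3(W vs C,R) = 0
u_3(V vs C,R) = 4
max payoff 4 at {V}

argmax u_3 = {V}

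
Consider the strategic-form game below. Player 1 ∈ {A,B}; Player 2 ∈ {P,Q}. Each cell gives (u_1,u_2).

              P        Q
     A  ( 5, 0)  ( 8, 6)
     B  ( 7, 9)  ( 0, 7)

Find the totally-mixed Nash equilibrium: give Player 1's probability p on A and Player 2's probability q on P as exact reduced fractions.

(p,q) = (1/4, 4/5)

P1 indiff ⇒ q·5+(1-q)·8 = q·7+(1-q)·0 ⇒ q(-2) = (1-q)(-8) ⇒ q = 4/5
P2 indiff ⇒ p·0+(1-p)·9 = p·6+(1-p)·7 ⇒ p(-6) = (1-p)(-2) ⇒ p = 1/4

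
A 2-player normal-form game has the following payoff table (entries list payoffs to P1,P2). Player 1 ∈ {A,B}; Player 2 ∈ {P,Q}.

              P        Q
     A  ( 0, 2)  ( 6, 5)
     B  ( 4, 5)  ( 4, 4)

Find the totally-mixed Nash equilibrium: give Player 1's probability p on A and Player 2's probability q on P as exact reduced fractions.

P1 indiff ⇒ q·0+(1-q)·6 = q·4+(1-q)·4 ⇒ q(-4) = (1-q)(-2) ⇒ q = 1/3
P2 indiff ⇒ p·2+(1-p)·5 = p·5+(1-p)·4 ⇒ p(-3) = (1-p)(-1) ⇒ p = 1/4

P1 mixes 1/4 on A; P2 mixes 1/3 on P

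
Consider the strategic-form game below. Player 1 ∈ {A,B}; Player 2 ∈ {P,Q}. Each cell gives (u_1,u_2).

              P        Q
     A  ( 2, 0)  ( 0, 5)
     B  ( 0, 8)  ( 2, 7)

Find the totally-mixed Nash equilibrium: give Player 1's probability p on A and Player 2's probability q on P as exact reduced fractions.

P1 mixes 1/6 on A; P2 mixes 1/2 on P

P1 indiff ⇒ q·2+(1-q)·0 = q·0+(1-q)·2 ⇒ q(2) = (1-q)(2) ⇒ q = 1/2
P2 indiff ⇒ p·0+(1-p)·8 = p·5+(1-p)·7 ⇒ p(-5) = (1-p)(-1) ⇒ p = 1/6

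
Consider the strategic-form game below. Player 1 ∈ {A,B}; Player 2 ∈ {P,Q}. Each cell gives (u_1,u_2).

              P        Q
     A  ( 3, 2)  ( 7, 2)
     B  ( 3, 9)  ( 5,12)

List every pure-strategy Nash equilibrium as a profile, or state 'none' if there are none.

NE set: (A,P), (A,Q)

(A,P): NE
(A,Q): NE
(B,P): not NE [P2→Q gives 12>9]
(B,Q): not NE [P1→A gives 7>5]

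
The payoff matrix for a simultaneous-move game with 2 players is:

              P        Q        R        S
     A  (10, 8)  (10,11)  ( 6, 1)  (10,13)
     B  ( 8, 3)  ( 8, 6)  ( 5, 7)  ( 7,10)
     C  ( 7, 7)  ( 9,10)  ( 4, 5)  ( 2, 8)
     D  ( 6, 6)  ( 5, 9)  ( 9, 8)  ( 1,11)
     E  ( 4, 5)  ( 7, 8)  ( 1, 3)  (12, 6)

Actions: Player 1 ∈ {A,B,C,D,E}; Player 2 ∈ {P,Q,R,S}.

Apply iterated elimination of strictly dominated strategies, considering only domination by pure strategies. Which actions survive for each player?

P1 drop B (A beats it: P:10>8 Q:10>8 R:6>5 S:10>7)
P1 drop C (A beats it: P:10>7 Q:10>9 R:6>4 S:10>2)
P2 drop P (Q beats it: A:11>8 D:9>6 E:8>5)
P2 drop R (Q beats it: A:11>1 D:9>8 E:8>3)
P1 drop D (A beats it: Q:10>5 S:10>1)
P1→{A,E} P2→{Q,S}

Survivors P1:{A,E} P2:{Q,S}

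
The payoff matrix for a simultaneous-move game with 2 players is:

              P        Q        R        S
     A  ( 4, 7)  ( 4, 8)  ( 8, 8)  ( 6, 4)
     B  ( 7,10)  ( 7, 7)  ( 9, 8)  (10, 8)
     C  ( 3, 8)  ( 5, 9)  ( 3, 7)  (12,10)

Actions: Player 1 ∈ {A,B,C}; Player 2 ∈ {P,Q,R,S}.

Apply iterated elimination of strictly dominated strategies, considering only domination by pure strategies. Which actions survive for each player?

Remaining: P1:{B,C} P2:{P,S}

P1 drop A (B beats it: P:7>4 Q:7>4 R:9>8 S:10>6)
P2 drop Q (S beats it: B:8>7 C:10>9)
P2 drop R (P beats it: B:10>8 C:8>7)
P1→{B,C} P2→{P,S}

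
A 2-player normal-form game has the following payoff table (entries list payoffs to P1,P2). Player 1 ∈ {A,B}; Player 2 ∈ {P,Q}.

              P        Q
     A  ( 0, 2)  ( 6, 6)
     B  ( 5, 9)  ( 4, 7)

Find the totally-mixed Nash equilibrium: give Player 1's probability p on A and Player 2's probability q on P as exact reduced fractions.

p=1/3, q=2/7

P1 indiff ⇒ q·0+(1-q)·6 = q·5+(1-q)·4 ⇒ q(-5) = (1-q)(-2) ⇒ q = 2/7
P2 indiff ⇒ p·2+(1-p)·9 = p·6+(1-p)·7 ⇒ p(-4) = (1-p)(-2) ⇒ p = 1/3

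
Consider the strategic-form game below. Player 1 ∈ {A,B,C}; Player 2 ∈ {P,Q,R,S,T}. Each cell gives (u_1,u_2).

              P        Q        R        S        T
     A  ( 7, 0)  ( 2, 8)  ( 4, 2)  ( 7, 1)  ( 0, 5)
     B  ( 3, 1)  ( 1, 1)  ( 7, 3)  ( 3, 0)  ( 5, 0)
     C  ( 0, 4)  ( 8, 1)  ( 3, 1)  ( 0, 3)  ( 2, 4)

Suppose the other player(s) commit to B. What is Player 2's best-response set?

P2 best: {R}

u_2(P vs B) = 1
u_2(Q vs B) = 1
u_2(R vs B) = 3
u_2(S vs B) = 0
u_2(T vs B) = 0
max payoff 3 at {R}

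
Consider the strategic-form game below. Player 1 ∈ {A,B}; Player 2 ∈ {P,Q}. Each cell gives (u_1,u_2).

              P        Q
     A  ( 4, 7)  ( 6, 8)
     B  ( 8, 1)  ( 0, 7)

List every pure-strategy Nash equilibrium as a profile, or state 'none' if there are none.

Nash profiles: (A,Q)

(A,P): not NE [P1→B gives 8>4; P2→Q gives 8>7]
(A,Q): NE
(B,P): not NE [P2→Q gives 7>1]
(B,Q): not NE [P1→A gives 6>0]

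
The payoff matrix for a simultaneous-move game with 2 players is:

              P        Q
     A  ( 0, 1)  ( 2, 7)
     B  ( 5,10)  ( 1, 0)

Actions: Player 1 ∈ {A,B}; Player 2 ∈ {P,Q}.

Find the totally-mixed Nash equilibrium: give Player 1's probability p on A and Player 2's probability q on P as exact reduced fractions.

(p,q) = (5/8, 1/6)

P1 indiff ⇒ q·0+(1-q)·2 = q·5+(1-q)·1 ⇒ q(-5) = (1-q)(-1) ⇒ q = 1/6
P2 indiff ⇒ p·1+(1-p)·10 = p·7+(1-p)·0 ⇒ p(-6) = (1-p)(-10) ⇒ p = 5/8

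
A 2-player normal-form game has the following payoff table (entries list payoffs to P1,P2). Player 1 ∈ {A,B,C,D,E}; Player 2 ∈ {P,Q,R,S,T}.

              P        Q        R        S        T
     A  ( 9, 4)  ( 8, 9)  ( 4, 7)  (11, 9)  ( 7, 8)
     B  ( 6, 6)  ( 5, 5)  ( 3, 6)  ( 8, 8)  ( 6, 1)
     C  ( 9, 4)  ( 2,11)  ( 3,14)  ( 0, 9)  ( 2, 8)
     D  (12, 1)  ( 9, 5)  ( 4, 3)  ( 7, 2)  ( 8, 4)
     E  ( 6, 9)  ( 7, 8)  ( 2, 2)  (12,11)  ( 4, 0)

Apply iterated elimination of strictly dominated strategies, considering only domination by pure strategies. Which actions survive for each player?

Survivors P1:{A,D,E} P2:{Q,S}

P1 drop B (A beats it: P:9>6 Q:8>5 R:4>3 S:11>8 T:7>6)
P1 drop C (D beats it: P:12>9 Q:9>2 R:4>3 S:7>0 T:8>2)
P2 drop P (S beats it: A:9>4 D:2>1 E:11>9)
P2 drop R (Q beats it: A:9>7 D:5>3 E:8>2)
P2 drop T (Q beats it: A:9>8 D:5>4 E:8>0)
P1→{A,D,E} P2→{Q,S}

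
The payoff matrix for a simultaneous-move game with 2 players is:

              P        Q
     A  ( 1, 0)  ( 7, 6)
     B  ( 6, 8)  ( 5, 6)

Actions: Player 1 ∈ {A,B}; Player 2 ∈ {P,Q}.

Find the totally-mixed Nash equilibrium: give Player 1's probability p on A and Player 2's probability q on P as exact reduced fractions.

(p,q) = (1/4, 2/7)

P1 indiff ⇒ q·1+(1-q)·7 = q·6+(1-q)·5 ⇒ q(-5) = (1-q)(-2) ⇒ q = 2/7
P2 indiff ⇒ p·0+(1-p)·8 = p·6+(1-p)·6 ⇒ p(-6) = (1-p)(-2) ⇒ p = 1/4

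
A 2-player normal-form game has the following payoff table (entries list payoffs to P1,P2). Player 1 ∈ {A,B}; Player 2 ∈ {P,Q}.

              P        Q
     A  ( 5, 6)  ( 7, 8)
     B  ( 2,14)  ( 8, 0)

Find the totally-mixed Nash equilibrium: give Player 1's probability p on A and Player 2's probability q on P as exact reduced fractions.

(p,q) = (7/8, 1/4)

P1 indiff ⇒ q·5+(1-q)·7 = q·2+(1-q)·8 ⇒ q(3) = (1-q)(1) ⇒ q = 1/4
P2 indiff ⇒ p·6+(1-p)·14 = p·8+(1-p)·0 ⇒ p(-2) = (1-p)(-14) ⇒ p = 7/8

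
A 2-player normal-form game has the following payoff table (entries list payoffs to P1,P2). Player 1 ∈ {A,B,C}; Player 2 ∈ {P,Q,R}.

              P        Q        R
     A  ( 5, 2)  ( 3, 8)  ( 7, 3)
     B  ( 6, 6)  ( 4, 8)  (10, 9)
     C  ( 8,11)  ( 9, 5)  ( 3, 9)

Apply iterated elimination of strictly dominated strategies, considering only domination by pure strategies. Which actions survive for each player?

Remaining: P1:{B,C} P2:{P,R}

P1 drop A (B beats it: P:6>5 Q:4>3 R:10>7)
P2 drop Q (R beats it: B:9>8 C:9>5)
P1→{B,C} P2→{P,R}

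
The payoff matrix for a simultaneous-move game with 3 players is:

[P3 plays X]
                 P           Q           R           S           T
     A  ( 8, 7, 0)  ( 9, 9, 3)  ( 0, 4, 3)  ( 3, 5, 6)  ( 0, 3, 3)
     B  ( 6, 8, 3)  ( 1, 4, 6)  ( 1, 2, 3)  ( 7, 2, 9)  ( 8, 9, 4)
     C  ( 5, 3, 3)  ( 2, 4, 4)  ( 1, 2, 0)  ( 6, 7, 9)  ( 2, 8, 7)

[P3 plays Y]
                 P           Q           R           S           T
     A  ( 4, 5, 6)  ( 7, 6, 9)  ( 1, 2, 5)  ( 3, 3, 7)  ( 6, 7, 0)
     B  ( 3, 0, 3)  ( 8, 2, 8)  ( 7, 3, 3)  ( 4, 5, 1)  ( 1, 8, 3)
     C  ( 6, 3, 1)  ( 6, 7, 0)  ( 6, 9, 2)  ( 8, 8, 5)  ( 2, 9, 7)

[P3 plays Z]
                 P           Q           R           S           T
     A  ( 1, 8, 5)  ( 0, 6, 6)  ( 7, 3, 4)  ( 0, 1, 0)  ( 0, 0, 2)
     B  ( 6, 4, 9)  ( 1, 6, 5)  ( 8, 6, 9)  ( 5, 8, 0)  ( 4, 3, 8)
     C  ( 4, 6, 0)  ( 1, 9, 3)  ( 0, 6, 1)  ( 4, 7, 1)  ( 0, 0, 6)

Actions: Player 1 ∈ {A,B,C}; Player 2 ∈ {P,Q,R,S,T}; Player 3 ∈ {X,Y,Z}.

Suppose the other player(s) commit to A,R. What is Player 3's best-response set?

u_3(X vs A,R) = 3
u_3(Y vs A,R) = 5
u_3(Z vs A,R) = 4
max payoff 5 at {Y}

argmax u_3 = {Y}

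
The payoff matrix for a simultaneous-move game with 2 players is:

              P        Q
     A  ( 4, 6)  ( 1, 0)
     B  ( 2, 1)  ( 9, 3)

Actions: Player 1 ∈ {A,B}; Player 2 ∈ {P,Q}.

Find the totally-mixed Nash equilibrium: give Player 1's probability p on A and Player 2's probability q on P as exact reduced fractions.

P1 mixes 1/4 on A; P2 mixes 4/5 on P

P1 indiff ⇒ q·4+(1-q)·1 = q·2+(1-q)·9 ⇒ q(2) = (1-q)(8) ⇒ q = 4/5
P2 indiff ⇒ p·6+(1-p)·1 = p·0+(1-p)·3 ⇒ p(6) = (1-p)(2) ⇒ p = 1/4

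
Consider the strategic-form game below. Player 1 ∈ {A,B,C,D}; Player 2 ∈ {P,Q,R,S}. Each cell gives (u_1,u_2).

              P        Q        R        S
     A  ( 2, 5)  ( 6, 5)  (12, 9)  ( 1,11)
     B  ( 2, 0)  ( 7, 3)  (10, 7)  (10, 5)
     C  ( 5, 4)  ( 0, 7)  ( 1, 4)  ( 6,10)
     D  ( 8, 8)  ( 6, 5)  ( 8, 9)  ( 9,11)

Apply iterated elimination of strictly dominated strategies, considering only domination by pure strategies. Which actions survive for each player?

P1 drop C (D beats it: P:8>5 Q:6>0 R:8>1 S:9>6)
P2 drop P (R beats it: A:9>5 B:7>0 D:9>8)
P1 drop D (B beats it: Q:7>6 R:10>8 S:10>9)
P2 drop Q (R beats it: A:9>5 B:7>3)
P1→{A,B} P2→{R,S}

Survivors P1:{A,B} P2:{R,S}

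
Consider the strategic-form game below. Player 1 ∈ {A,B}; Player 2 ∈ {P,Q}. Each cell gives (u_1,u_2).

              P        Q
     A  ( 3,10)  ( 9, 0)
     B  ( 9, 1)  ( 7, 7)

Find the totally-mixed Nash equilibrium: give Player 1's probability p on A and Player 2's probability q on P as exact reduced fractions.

P1 indiff ⇒ q·3+(1-q)·9 = q·9+(1-q)·7 ⇒ q(-6) = (1-q)(-2) ⇒ q = 1/4
P2 indiff ⇒ p·10+(1-p)·1 = p·0+(1-p)·7 ⇒ p(10) = (1-p)(6) ⇒ p = 3/8

(p,q) = (3/8, 1/4)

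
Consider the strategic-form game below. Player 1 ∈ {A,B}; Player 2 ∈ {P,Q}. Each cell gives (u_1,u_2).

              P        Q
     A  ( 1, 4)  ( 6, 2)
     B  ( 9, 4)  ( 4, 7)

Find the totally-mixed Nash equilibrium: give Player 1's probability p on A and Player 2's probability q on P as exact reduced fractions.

(p,q) = (3/5, 1/5)

P1 indiff ⇒ q·1+(1-q)·6 = q·9+(1-q)·4 ⇒ q(-8) = (1-q)(-2) ⇒ q = 1/5
P2 indiff ⇒ p·4+(1-p)·4 = p·2+(1-p)·7 ⇒ p(2) = (1-p)(3) ⇒ p = 3/5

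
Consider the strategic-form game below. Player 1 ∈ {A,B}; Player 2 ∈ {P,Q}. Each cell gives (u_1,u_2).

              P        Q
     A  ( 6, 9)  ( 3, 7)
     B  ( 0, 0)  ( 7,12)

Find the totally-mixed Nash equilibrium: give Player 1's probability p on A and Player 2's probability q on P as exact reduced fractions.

P1 indiff ⇒ q·6+(1-q)·3 = q·0+(1-q)·7 ⇒ q(6) = (1-q)(4) ⇒ q = 2/5
P2 indiff ⇒ p·9+(1-p)·0 = p·7+(1-p)·12 ⇒ p(2) = (1-p)(12) ⇒ p = 6/7

P1 mixes 6/7 on A; P2 mixes 2/5 on P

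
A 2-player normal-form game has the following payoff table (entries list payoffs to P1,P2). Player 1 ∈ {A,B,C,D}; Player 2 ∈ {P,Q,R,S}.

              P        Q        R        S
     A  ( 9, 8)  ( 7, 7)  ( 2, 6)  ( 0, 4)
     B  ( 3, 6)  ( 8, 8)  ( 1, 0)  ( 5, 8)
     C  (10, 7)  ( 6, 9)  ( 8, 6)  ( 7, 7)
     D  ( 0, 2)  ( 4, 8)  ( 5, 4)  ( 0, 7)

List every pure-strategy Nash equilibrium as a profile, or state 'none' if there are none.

(A,P): not NE [P1→C gives 10>9]
(A,Q): not NE [P1→B gives 8>7; P2→P gives 8>7]
(A,R): not NE [P1→C gives 8>2; P2→P gives 8>6]
(A,S): not NE [P1→C gives 7>0; P2→P gives 8>4]
(B,P): not NE [P1→C gives 10>3; P2→S gives 8>6]
(B,Q): NE
(B,R): not NE [P1→C gives 8>1; P2→S gives 8>0]
(B,S): not NE [P1→C gives 7>5]
(C,P): not NE [P2→Q gives 9>7]
(C,Q): not NE [P1→B gives 8>6]
(C,R): not NE [P2→Q gives 9>6]
(C,S): not NE [P2→Q gives 9>7]
(D,P): not NE [P1→C gives 10>0; P2→Q gives 8>2]
(D,Q): not NE [P1→B gives 8>4]
(D,R): not NE [P1→C gives 8>5; P2→Q gives 8>4]
(D,S): not NE [P1→C gives 7>0; P2→Q gives 8>7]

PSNE = {(B,Q)}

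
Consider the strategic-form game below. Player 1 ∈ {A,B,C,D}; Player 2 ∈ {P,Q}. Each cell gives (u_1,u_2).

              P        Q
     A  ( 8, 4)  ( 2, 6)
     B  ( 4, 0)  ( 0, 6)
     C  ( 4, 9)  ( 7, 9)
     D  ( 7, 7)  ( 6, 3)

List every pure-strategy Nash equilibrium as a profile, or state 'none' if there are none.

(A,P): not NE [P2→Q gives 6>4]
(A,Q): not NE [P1→C gives 7>2]
(B,P): not NE [P1→A gives 8>4; P2→Q gives 6>0]
(B,Q): not NE [P1→C gives 7>0]
(C,P): not NE [P1→A gives 8>4]
(C,Q): NE
(D,P): not NE [P1→A gives 8>7]
(D,Q): not NE [P1→C gives 7>6; P2→P gives 7>3]

Nash profiles: (C,Q)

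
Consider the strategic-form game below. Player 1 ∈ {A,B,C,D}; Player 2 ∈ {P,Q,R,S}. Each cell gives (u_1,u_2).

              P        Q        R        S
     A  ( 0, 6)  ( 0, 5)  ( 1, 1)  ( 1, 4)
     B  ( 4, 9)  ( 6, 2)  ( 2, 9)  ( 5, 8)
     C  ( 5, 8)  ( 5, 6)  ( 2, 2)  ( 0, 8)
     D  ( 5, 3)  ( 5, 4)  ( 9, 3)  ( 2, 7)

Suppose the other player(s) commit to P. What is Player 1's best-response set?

u_1(A vs P) = 0
u_1(B vs P) = 4
u_1(C vs P) = 5
u_1(D vs P) = 5
max payoff 5 at {C,D}

P1 best: {C,D}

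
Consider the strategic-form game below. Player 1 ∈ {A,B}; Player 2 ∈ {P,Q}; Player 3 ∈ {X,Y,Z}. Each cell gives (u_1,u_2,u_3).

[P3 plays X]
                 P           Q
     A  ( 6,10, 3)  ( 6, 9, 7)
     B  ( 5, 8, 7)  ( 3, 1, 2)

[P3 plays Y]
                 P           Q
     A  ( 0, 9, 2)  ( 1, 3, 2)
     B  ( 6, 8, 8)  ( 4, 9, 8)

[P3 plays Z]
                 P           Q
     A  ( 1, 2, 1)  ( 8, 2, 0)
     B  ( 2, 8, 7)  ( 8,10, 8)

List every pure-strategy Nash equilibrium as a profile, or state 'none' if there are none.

(A,P,X): NE
(A,P,Y): not NE [P1→B gives 6>0; P3→X gives 3>2]
(A,P,Z): not NE [P1→B gives 2>1; P3→X gives 3>1]
(A,Q,X): not NE [P2→P gives 10>9]
(A,Q,Y): not NE [P1→B gives 4>1; P2→P gives 9>3; P3→X gives 7>2]
(A,Q,Z): not NE [P3→X gives 7>0]
(B,P,X): not NE [P1→A gives 6>5; P3→Y gives 8>7]
(B,P,Y): not NE [P2→Q gives 9>8]
(B,P,Z): not NE [P2→Q gives 10>8; P3→Y gives 8>7]
(B,Q,X): not NE [P1→A gives 6>3; P2→P gives 8>1; P3→Z gives 8>2]
(B,Q,Y): NE
(B,Q,Z): NE

PSNE = {(A,P,X), (B,Q,Y), (B,Q,Z)}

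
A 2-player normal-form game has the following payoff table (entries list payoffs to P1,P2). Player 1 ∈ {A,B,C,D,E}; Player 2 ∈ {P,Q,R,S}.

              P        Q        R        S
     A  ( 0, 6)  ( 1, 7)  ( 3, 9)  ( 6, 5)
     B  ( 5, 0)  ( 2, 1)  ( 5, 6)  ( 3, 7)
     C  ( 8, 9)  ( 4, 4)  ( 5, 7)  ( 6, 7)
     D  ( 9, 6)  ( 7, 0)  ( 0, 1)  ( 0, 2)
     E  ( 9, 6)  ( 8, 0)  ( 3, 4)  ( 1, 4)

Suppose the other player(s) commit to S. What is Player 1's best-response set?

u_1(A vs S) = 6
u_1(B vs S) = 3
u_1(C vs S) = 6
u_1(D vs S) = 0
u_1(E vs S) = 1
max payoff 6 at {A,C}

BR_1 = {A,C}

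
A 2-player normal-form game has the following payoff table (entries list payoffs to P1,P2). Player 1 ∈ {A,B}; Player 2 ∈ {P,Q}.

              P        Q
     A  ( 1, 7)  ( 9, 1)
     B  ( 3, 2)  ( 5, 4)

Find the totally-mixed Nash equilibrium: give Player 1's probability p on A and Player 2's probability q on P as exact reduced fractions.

(p,q) = (1/4, 2/3)

P1 indiff ⇒ q·1+(1-q)·9 = q·3+(1-q)·5 ⇒ q(-2) = (1-q)(-4) ⇒ q = 2/3
P2 indiff ⇒ p·7+(1-p)·2 = p·1+(1-p)·4 ⇒ p(6) = (1-p)(2) ⇒ p = 1/4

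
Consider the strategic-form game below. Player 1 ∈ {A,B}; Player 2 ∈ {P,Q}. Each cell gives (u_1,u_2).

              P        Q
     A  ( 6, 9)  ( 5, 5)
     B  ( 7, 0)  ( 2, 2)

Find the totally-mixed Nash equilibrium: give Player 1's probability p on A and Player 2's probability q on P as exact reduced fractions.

P1 indiff ⇒ q·6+(1-q)·5 = q·7+(1-q)·2 ⇒ q(-1) = (1-q)(-3) ⇒ q = 3/4
P2 indiff ⇒ p·9+(1-p)·0 = p·5+(1-p)·2 ⇒ p(4) = (1-p)(2) ⇒ p = 1/3

P1 mixes 1/3 on A; P2 mixes 3/4 on P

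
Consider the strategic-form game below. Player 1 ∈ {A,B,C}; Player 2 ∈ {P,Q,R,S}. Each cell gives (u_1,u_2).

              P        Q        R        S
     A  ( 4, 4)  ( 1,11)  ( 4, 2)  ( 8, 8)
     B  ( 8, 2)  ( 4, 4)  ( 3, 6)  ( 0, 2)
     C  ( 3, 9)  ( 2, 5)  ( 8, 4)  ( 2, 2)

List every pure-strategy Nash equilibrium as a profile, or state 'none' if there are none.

(A,P): not NE [P1→B gives 8>4; P2→Q gives 11>4]
(A,Q): not NE [P1→B gives 4>1]
(A,R): not NE [P1→C gives 8>4; P2→Q gives 11>2]
(A,S): not NE [P2→Q gives 11>8]
(B,P): not NE [P2→R gives 6>2]
(B,Q): not NE [P2→R gives 6>4]
(B,R): not NE [P1→C gives 8>3]
(B,S): not NE [P1→A gives 8>0; P2→R gives 6>2]
(C,P): not NE [P1→B gives 8>3]
(C,Q): not NE [P1→B gives 4>2; P2→P gives 9>5]
(C,R): not NE [P2→P gives 9>4]
(C,S): not NE [P1→A gives 8>2; P2→P gives 9>2]

Equilibria: none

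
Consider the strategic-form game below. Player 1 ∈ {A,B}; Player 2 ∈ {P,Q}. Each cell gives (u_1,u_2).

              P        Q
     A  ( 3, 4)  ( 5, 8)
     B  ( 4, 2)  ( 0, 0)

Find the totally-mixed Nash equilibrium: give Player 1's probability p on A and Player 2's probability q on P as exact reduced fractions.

P1 mixes 1/3 on A; P2 mixes 5/6 on P

P1 indiff ⇒ q·3+(1-q)·5 = q·4+(1-q)·0 ⇒ q(-1) = (1-q)(-5) ⇒ q = 5/6
P2 indiff ⇒ p·4+(1-p)·2 = p·8+(1-p)·0 ⇒ p(-4) = (1-p)(-2) ⇒ p = 1/3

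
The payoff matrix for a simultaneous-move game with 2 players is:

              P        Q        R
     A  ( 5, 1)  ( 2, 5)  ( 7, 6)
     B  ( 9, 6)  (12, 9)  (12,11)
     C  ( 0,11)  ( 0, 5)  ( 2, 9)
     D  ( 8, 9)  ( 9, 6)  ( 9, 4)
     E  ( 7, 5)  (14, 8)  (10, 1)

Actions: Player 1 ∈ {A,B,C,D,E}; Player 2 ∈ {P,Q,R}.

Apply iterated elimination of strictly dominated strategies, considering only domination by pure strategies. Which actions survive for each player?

Remaining: P1:{B,E} P2:{Q,R}

P1 drop A (B beats it: P:9>5 Q:12>2 R:12>7)
P1 drop C (B beats it: P:9>0 Q:12>0 R:12>2)
P1 drop D (B beats it: P:9>8 Q:12>9 R:12>9)
P2 drop P (Q beats it: B:9>6 E:8>5)
P1→{B,E} P2→{Q,R}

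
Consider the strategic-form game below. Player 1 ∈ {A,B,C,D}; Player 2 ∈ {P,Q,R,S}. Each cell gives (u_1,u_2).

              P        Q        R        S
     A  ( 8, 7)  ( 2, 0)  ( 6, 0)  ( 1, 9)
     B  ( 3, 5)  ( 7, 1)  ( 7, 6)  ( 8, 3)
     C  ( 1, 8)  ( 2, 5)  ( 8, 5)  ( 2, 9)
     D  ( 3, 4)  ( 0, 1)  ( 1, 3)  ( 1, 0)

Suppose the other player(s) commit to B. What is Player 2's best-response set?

u_2(P vs B) = 5
u_2(Q vs B) = 1
u_2(R vs B) = 6
u_2(S vs B) = 3
max payoff 6 at {R}

BR_2 = {R}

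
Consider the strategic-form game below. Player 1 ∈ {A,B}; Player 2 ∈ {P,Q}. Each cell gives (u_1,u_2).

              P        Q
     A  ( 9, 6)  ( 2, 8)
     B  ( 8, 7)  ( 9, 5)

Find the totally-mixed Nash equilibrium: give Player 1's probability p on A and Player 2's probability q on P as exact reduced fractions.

P1 mixes 1/2 on A; P2 mixes 7/8 on P

P1 indiff ⇒ q·9+(1-q)·2 = q·8+(1-q)·9 ⇒ q(1) = (1-q)(7) ⇒ q = 7/8
P2 indiff ⇒ p·6+(1-p)·7 = p·8+(1-p)·5 ⇒ p(-2) = (1-p)(-2) ⇒ p = 1/2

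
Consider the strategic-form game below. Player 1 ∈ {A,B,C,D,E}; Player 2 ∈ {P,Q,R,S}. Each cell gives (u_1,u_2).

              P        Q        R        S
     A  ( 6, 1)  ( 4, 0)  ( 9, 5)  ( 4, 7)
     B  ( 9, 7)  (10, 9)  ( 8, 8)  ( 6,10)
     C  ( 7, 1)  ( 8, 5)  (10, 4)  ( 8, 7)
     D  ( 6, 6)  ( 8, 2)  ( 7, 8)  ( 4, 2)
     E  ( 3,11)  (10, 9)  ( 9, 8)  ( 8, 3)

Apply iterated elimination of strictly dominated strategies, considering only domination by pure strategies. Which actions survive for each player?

Survivors P1:{B,C,E} P2:{P,Q,S}

P1 drop A (C beats it: P:7>6 Q:8>4 R:10>9 S:8>4)
P1 drop D (B beats it: P:9>6 Q:10>8 R:8>7 S:6>4)
P2 drop R (Q beats it: B:9>8 C:5>4 E:9>8)
P1→{B,C,E} P2→{P,Q,S}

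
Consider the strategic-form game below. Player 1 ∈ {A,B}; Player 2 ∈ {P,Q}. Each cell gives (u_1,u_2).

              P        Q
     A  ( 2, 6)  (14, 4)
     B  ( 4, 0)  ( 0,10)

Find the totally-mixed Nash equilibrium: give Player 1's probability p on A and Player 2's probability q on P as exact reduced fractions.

p=5/6, q=7/8

P1 indiff ⇒ q·2+(1-q)·14 = q·4+(1-q)·0 ⇒ q(-2) = (1-q)(-14) ⇒ q = 7/8
P2 indiff ⇒ p·6+(1-p)·0 = p·4+(1-p)·10 ⇒ p(2) = (1-p)(10) ⇒ p = 5/6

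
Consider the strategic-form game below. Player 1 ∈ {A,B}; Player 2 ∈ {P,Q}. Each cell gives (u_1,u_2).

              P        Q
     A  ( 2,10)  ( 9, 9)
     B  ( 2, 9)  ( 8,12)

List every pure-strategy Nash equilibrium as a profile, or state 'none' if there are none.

(A,P): NE
(A,Q): not NE [P2→P gives 10>9]
(B,P): not NE [P2→Q gives 12>9]
(B,Q): not NE [P1→A gives 9>8]

NE set: (A,P)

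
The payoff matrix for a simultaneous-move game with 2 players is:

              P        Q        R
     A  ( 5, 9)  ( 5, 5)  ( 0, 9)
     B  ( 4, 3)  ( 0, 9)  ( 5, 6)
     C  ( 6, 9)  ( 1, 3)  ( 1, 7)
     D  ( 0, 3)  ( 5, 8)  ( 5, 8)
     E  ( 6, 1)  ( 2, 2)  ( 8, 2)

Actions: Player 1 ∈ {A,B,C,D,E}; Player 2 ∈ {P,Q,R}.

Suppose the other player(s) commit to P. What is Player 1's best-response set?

argmax u_1 = {C,E}

u_1(A vs P) = 5
u_1(B vs P) = 4
u_1(C vs P) = 6
u_1(D vs P) = 0
u_1(E vs P) = 6
max payoff 6 at {C,E}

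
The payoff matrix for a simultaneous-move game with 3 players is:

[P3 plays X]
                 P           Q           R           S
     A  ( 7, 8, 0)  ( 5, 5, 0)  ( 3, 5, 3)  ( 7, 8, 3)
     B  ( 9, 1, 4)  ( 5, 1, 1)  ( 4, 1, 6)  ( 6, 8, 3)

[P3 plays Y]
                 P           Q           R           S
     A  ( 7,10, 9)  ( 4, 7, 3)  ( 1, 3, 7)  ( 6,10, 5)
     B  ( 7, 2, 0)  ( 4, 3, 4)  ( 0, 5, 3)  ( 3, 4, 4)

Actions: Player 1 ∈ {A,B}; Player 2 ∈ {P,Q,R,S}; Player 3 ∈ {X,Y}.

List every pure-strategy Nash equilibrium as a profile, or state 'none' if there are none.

(A,P,X): not NE [P1→B gives 9>7; P3→Y gives 9>0]
(A,P,Y): NE
(A,Q,X): not NE [P2→S gives 8>5; P3→Y gives 3>0]
(A,Q,Y): not NE [P2→S gives 10>7]
(A,R,X): not NE [P1→B gives 4>3; P2→S gives 8>5; P3→Y gives 7>3]
(A,R,Y): not NE [P2→S gives 10>3]
(A,S,X): not NE [P3→Y gives 5>3]
(A,S,Y): NE
(B,P,X): not NE [P2→S gives 8>1]
(B,P,Y): not NE [P2→R gives 5>2; P3→X gives 4>0]
(B,Q,X): not NE [P2→S gives 8>1; P3→Y gives 4>1]
(B,Q,Y): not NE [P2→R gives 5>3]
(B,R,X): not NE [P2→S gives 8>1]
(B,R,Y): not NE [P1→A gives 1>0; P3→X gives 6>3]
(B,S,X): not NE [P1→A gives 7>6; P3→Y gives 4>3]
(B,S,Y): not NE [P1→A gives 6>3; P2→R gives 5>4]

PSNE = {(A,P,Y), (A,S,Y)}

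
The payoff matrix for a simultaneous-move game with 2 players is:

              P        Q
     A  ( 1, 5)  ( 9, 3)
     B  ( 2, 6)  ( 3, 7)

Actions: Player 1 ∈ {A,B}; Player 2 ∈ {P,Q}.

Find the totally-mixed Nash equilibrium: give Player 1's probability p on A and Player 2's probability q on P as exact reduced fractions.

P1 mixes 1/3 on A; P2 mixes 6/7 on P

P1 indiff ⇒ q·1+(1-q)·9 = q·2+(1-q)·3 ⇒ q(-1) = (1-q)(-6) ⇒ q = 6/7
P2 indiff ⇒ p·5+(1-p)·6 = p·3+(1-p)·7 ⇒ p(2) = (1-p)(1) ⇒ p = 1/3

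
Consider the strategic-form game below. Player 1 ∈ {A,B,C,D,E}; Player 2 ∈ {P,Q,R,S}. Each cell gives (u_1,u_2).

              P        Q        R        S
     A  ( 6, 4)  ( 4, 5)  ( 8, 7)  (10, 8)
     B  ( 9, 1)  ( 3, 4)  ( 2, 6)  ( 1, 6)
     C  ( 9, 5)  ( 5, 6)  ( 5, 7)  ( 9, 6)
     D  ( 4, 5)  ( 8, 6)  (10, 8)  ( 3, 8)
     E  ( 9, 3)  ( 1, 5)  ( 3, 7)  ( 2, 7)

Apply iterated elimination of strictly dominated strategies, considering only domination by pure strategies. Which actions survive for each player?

IESDS → P1:{A,D} P2:{R,S}

P2 drop P (Q beats it: A:5>4 B:4>1 C:6>5 D:6>5 E:5>3)
P1 drop B (A beats it: Q:4>3 R:8>2 S:10>1)
P1 drop E (A beats it: Q:4>1 R:8>3 S:10>2)
P2 drop Q (R beats it: A:7>5 C:7>6 D:8>6)
P1 drop C (A beats it: R:8>5 S:10>9)
P1→{A,D} P2→{R,S}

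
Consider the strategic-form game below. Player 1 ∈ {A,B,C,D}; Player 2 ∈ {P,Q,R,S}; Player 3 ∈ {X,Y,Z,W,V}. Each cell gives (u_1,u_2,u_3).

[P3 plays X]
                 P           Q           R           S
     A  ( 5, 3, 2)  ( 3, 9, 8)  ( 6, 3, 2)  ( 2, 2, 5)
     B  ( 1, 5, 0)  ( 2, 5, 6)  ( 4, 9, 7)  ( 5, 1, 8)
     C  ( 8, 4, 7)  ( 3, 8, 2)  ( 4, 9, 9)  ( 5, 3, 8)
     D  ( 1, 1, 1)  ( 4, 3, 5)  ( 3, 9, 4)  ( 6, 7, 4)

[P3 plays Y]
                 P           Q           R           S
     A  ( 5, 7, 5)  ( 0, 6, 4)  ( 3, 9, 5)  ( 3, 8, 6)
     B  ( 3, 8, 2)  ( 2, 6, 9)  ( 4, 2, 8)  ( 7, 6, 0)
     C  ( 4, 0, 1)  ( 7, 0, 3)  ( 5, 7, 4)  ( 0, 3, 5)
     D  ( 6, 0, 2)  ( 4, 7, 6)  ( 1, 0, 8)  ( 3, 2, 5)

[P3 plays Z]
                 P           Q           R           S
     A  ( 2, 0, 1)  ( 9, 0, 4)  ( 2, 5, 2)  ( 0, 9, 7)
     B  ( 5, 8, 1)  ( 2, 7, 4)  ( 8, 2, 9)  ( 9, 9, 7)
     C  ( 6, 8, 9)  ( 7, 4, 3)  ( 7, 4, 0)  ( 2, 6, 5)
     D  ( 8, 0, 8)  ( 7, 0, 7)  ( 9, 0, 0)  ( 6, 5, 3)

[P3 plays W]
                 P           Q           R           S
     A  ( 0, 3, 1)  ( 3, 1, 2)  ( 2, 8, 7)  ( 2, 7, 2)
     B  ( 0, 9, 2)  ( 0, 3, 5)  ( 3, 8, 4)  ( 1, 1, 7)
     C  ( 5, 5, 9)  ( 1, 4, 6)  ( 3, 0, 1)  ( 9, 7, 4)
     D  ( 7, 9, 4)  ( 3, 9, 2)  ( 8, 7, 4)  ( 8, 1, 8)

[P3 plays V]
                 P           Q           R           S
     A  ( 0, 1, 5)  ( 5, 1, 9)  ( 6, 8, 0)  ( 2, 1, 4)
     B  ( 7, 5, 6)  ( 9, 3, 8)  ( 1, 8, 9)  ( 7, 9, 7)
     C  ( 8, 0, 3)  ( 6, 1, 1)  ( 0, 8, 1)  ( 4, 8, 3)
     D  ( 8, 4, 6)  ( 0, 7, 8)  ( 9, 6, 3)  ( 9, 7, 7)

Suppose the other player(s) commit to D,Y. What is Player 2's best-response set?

u_2(P vs D,Y) = 0
u_2(Q vs D,Y) = 7
u_2(R vs D,Y) = 0
u_2(S vs D,Y) = 2
max payoff 7 at {Q}

P2 best: {Q}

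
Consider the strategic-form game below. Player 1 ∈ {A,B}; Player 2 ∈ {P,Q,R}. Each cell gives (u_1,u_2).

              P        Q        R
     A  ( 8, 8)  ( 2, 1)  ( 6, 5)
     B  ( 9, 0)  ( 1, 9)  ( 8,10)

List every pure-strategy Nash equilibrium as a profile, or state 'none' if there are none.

NE set: (B,R)

(A,P): not NE [P1→B gives 9>8]
(A,Q): not NE [P2→P gives 8>1]
(A,R): not NE [P1→B gives 8>6; P2→P gives 8>5]
(B,P): not NE [P2→R gives 10>0]
(B,Q): not NE [P1→A gives 2>1; P2→R gives 10>9]
(B,R): NE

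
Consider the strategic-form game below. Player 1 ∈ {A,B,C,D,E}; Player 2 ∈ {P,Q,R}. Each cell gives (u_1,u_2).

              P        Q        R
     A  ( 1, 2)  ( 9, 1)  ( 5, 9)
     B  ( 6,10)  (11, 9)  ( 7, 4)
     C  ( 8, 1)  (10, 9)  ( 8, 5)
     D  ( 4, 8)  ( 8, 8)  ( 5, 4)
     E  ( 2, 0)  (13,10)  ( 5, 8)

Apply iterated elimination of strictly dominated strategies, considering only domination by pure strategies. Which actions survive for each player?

P1 drop A (B beats it: P:6>1 Q:11>9 R:7>5)
P1 drop D (B beats it: P:6>4 Q:11>8 R:7>5)
P2 drop R (Q beats it: B:9>4 C:9>5 E:10>8)
P1→{B,C,E} P2→{P,Q}

IESDS → P1:{B,C,E} P2:{P,Q}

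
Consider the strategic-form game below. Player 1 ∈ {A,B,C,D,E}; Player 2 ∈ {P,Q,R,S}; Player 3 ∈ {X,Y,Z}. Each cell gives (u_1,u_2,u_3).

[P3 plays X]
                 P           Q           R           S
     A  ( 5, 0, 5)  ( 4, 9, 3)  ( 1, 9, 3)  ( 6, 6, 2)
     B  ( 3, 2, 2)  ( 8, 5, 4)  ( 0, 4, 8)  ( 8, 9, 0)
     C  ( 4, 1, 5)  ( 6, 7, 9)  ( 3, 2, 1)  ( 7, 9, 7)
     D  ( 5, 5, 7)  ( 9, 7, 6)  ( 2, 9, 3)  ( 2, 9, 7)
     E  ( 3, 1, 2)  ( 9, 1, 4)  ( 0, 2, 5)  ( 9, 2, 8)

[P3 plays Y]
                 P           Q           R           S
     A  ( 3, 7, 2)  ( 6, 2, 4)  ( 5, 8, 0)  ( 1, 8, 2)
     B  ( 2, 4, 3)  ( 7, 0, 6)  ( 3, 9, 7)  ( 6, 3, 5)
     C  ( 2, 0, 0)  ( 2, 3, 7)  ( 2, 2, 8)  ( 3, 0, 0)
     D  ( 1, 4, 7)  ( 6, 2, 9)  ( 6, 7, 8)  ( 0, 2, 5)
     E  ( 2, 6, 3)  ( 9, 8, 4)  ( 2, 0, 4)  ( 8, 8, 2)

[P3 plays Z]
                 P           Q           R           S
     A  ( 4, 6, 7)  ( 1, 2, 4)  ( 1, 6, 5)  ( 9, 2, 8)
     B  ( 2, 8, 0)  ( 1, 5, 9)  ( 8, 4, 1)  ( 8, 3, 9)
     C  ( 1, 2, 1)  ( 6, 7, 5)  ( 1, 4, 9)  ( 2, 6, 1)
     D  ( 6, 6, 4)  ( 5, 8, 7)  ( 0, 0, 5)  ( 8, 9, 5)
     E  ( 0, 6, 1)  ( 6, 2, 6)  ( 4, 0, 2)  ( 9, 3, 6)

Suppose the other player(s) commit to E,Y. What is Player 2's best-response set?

u_2(P vs E,Y) = 6
u_2(Q vs E,Y) = 8
u_2(R vs E,Y) = 0
u_2(S vs E,Y) = 8
max payoff 8 at {Q,S}

argmax u_2 = {Q,S}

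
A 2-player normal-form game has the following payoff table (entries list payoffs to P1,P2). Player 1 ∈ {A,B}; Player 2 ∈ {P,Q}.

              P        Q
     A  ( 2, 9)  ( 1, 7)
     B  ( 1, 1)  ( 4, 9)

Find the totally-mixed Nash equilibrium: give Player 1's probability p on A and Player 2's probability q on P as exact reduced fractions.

P1 indiff ⇒ q·2+(1-q)·1 = q·1+(1-q)·4 ⇒ q(1) = (1-q)(3) ⇒ q = 3/4
P2 indiff ⇒ p·9+(1-p)·1 = p·7+(1-p)·9 ⇒ p(2) = (1-p)(8) ⇒ p = 4/5

P1 mixes 4/5 on A; P2 mixes 3/4 on P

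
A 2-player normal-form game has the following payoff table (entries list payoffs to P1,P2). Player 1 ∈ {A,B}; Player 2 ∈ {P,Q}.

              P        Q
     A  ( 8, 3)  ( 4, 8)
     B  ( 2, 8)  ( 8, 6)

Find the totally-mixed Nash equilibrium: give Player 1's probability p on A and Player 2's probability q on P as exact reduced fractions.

P1 mixes 2/7 on A; P2 mixes 2/5 on P

P1 indiff ⇒ q·8+(1-q)·4 = q·2+(1-q)·8 ⇒ q(6) = (1-q)(4) ⇒ q = 2/5
P2 indiff ⇒ p·3+(1-p)·8 = p·8+(1-p)·6 ⇒ p(-5) = (1-p)(-2) ⇒ p = 2/7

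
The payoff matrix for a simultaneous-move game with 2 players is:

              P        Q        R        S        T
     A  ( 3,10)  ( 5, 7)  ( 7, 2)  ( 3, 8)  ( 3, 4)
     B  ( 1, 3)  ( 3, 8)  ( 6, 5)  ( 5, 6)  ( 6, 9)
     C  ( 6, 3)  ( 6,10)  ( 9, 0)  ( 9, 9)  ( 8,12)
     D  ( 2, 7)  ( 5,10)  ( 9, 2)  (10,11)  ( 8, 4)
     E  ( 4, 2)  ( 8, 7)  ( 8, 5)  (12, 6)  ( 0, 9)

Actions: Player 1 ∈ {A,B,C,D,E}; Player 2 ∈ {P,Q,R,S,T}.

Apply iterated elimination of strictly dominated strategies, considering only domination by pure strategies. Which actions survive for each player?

Survivors P1:{C,D,E} P2:{Q,S,T}

P1 drop A (C beats it: P:6>3 Q:6>5 R:9>7 S:9>3 T:8>3)
P1 drop B (C beats it: P:6>1 Q:6>3 R:9>6 S:9>5 T:8>6)
P2 drop P (Q beats it: C:10>3 D:10>7 E:7>2)
P2 drop R (Q beats it: C:10>0 D:10>2 E:7>5)
P1→{C,D,E} P2→{Q,S,T}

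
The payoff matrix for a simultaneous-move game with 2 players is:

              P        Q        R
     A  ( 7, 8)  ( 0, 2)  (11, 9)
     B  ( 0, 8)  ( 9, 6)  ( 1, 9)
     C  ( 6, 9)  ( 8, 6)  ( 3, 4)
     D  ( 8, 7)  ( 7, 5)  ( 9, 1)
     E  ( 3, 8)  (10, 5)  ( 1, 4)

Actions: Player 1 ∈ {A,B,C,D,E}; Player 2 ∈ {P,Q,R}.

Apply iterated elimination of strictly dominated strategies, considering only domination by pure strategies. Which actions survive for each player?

P2 drop Q (P beats it: A:8>2 B:8>6 C:9>6 D:7>5 E:8>5)
P1 drop B (A beats it: P:7>0 R:11>1)
P1 drop C (A beats it: P:7>6 R:11>3)
P1 drop E (A beats it: P:7>3 R:11>1)
P1→{A,D} P2→{P,R}

Survivors P1:{A,D} P2:{P,R}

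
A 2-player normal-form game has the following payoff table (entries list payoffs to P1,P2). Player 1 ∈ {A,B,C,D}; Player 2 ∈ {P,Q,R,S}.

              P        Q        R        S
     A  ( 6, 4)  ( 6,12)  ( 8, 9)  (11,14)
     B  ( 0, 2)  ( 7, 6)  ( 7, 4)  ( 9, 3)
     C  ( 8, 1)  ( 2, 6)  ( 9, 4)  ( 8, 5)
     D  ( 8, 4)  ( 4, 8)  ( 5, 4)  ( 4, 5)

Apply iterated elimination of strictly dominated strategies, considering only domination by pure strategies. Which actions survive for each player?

P2 drop P (Q beats it: A:12>4 B:6>2 C:6>1 D:8>4)
P1 drop D (A beats it: Q:6>4 R:8>5 S:11>4)
P2 drop R (Q beats it: A:12>9 B:6>4 C:6>4)
P1 drop C (A beats it: Q:6>2 S:11>8)
P1→{A,B} P2→{Q,S}

IESDS → P1:{A,B} P2:{Q,S}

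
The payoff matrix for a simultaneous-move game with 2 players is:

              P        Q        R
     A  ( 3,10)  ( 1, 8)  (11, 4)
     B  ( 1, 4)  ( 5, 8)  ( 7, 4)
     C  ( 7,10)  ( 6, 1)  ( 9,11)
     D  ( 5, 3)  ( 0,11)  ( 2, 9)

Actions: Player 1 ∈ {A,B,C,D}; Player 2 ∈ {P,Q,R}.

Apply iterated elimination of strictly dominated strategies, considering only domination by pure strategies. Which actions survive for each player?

P1 drop B (C beats it: P:7>1 Q:6>5 R:9>7)
P1 drop D (C beats it: P:7>5 Q:6>0 R:9>2)
P2 drop Q (P beats it: A:10>8 C:10>1)
P1→{A,C} P2→{P,R}

IESDS → P1:{A,C} P2:{P,R}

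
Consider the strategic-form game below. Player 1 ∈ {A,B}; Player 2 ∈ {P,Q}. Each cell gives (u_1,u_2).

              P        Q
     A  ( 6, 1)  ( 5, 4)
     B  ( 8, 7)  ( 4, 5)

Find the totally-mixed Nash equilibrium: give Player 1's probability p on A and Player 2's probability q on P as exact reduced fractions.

p=2/5, q=1/3

P1 indiff ⇒ q·6+(1-q)·5 = q·8+(1-q)·4 ⇒ q(-2) = (1-q)(-1) ⇒ q = 1/3
P2 indiff ⇒ p·1+(1-p)·7 = p·4+(1-p)·5 ⇒ p(-3) = (1-p)(-2) ⇒ p = 2/5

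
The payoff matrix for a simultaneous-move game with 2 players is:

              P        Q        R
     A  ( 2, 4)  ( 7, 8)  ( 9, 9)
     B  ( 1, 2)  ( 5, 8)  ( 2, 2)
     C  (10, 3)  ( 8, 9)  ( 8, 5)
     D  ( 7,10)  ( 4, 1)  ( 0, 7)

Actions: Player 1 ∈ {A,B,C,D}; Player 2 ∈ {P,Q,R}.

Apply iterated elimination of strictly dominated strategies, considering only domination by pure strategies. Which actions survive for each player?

P1 drop B (A beats it: P:2>1 Q:7>5 R:9>2)
P1 drop D (C beats it: P:10>7 Q:8>4 R:8>0)
P2 drop P (Q beats it: A:8>4 C:9>3)
P1→{A,C} P2→{Q,R}

Remaining: P1:{A,C} P2:{Q,R}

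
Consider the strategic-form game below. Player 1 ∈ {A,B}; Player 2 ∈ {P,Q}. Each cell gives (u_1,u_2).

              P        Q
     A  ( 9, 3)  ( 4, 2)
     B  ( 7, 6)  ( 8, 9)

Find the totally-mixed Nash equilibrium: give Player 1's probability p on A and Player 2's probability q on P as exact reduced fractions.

(p,q) = (3/4, 2/3)

P1 indiff ⇒ q·9+(1-q)·4 = q·7+(1-q)·8 ⇒ q(2) = (1-q)(4) ⇒ q = 2/3
P2 indiff ⇒ p·3+(1-p)·6 = p·2+(1-p)·9 ⇒ p(1) = (1-p)(3) ⇒ p = 3/4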